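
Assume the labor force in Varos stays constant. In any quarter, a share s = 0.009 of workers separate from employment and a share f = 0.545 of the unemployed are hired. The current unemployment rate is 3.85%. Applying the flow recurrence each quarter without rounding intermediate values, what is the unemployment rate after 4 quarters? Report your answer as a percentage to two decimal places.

With a fixed labor force, u_{t+1} = u_t + s·(1−u_t) − f·u_t = u_t·(1−s−f) + s.
Here 1−s−f = 0.446 and s = 0.009.
u_1 = 0.038500 × 0.446 + 0.009 = 0.026171.
u_2 = 0.026171 × 0.446 + 0.009 = 0.020672.
u_3 = 0.020672 × 0.446 + 0.009 = 0.018220.
u_4 = 0.018220 × 0.446 + 0.009 = 0.017126.

Unemployment rate after four quarters ≈ 1.71%.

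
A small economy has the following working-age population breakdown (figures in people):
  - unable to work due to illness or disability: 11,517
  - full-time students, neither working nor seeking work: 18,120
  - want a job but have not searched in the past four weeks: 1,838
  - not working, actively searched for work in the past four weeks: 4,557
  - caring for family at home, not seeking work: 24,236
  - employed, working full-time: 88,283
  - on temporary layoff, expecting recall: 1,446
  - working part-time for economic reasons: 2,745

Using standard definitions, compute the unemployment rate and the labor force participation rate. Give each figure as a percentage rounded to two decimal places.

Employed = 88,283 + 2,745 = 91,028 (anyone who worked, including part-time for economic reasons, counts as employed).
Unemployed = 4,557 + 1,446 = 6,003 (jobless and actively searching, or on temporary layoff).
Labor force = 91,028 + 6,003 = 97,031.
Not in labor force = 11,517 + 18,120 + 1,838 + 24,236 = 55,711 (those not working and not actively searching are outside the labor force — including those who want a job but have given up searching).
Civilian working-age population = 97,031 + 55,711 = 152,742.
Unemployment rate = 6,003 / 97,031 = 6.19%.
Labor force participation rate = 97,031 / 152,742 = 63.53%.

Unemployment rate ≈ 6.19%; labor force participation rate ≈ 63.53%.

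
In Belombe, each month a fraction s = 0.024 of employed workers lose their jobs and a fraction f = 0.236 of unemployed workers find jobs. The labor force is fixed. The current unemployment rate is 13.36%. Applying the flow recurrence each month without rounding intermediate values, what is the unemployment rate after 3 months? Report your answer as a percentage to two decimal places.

Unemployment rate after three months ≈ 10.90%.

With a fixed labor force, u_{t+1} = u_t + s·(1−u_t) − f·u_t = u_t·(1−s−f) + s.
Here 1−s−f = 0.740 and s = 0.024.
u_1 = 0.133600 × 0.740 + 0.024 = 0.122864.
u_2 = 0.122864 × 0.740 + 0.024 = 0.114919.
u_3 = 0.114919 × 0.740 + 0.024 = 0.109040.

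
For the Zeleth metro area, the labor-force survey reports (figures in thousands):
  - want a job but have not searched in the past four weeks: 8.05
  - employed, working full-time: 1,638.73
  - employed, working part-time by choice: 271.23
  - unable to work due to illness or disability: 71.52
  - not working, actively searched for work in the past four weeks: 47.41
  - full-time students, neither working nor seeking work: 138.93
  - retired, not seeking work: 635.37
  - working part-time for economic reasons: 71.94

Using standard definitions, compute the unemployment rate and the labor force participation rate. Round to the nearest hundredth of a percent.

Unemployment rate ≈ 2.34%; labor force participation rate ≈ 70.38%.

Employed = 1,638.73 + 271.23 + 71.94 = 1,981.90 thousand (anyone who worked, including part-time for economic reasons, counts as employed).
Unemployed = 47.41 thousand.
Labor force = 1,981.90 + 47.41 = 2,029.31 thousand.
Not in labor force = 8.05 + 71.52 + 138.93 + 635.37 = 853.87 thousand (those not working and not actively searching are outside the labor force — including those who want a job but have given up searching).
Civilian working-age population = 2,029.31 + 853.87 = 2,883.18 thousand.
Unemployment rate = 47.41 / 2,029.31 = 2.34%.
Labor force participation rate = 2,029.31 / 2,883.18 = 70.38%.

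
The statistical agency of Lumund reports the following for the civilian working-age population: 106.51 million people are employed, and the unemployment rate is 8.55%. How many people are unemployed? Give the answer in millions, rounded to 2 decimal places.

Let U be the number unemployed. The labor force is E + U, and U/(E+U) = 0.0855.
So U = 0.0855 × 106.51 / (1 − 0.0855) = 9.1066 / 0.9145 ≈ 9.96 million.

About 9.96 million are unemployed.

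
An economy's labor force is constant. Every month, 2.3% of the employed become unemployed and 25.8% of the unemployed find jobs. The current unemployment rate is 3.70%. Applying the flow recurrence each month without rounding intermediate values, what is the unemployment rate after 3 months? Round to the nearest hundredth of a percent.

With a fixed labor force, u_{t+1} = u_t + s·(1−u_t) − f·u_t = u_t·(1−s−f) + s.
Here 1−s−f = 0.719 and s = 0.023.
u_1 = 0.037000 × 0.719 + 0.023 = 0.049603.
u_2 = 0.049603 × 0.719 + 0.023 = 0.058665.
u_3 = 0.058665 × 0.719 + 0.023 = 0.065180.

Unemployment rate after three months ≈ 6.52%.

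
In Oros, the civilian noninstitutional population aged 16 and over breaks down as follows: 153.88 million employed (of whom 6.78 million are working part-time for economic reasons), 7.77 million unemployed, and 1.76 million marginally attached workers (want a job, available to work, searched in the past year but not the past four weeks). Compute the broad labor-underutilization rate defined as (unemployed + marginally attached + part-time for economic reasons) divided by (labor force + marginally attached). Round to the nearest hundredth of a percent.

Labor force = 153.88 + 7.77 = 161.65 million.
Numerator = 7.77 + 1.76 + 6.78 = 16.31 million.
Denominator = 161.65 + 1.76 = 163.41 million.
Broad rate = 16.31 / 163.41 = 9.98%.

Broad underutilization rate ≈ 9.98%.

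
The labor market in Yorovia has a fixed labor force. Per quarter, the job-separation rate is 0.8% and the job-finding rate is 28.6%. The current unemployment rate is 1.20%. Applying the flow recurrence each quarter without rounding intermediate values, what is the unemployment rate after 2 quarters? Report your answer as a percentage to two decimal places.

Unemployment rate after two quarters ≈ 1.96%.

With a fixed labor force, u_{t+1} = u_t + s·(1−u_t) − f·u_t = u_t·(1−s−f) + s.
Here 1−s−f = 0.706 and s = 0.008.
u_1 = 0.012000 × 0.706 + 0.008 = 0.016472.
u_2 = 0.016472 × 0.706 + 0.008 = 0.019629.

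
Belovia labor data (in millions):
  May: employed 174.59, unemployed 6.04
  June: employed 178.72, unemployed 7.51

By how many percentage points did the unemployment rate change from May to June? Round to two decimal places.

The unemployment rate changed by +0.69 percentage points.

May: labor force = 174.59 + 6.04 = 180.63; u = 6.04/180.63 = 3.34%.
June: labor force = 178.72 + 7.51 = 186.23; u = 7.51/186.23 = 4.03%.
Change = 4.03% − 3.34% = +0.69 pp.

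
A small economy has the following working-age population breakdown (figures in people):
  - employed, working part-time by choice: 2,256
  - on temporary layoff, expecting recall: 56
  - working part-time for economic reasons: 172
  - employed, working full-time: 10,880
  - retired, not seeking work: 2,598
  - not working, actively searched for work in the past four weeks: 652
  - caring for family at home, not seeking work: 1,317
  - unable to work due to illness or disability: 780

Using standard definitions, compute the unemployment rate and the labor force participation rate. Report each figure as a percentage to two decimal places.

Unemployment rate ≈ 5.05%; labor force participation rate ≈ 74.91%.

Employed = 2,256 + 172 + 10,880 = 13,308 (anyone who worked, including part-time for economic reasons, counts as employed).
Unemployed = 56 + 652 = 708 (jobless and actively searching, or on temporary layoff).
Labor force = 13,308 + 708 = 14,016.
Not in labor force = 2,598 + 1,317 + 780 = 4,695 (those not working and not actively searching are outside the labor force).
Civilian working-age population = 14,016 + 4,695 = 18,711.
Unemployment rate = 708 / 14,016 = 5.05%.
Labor force participation rate = 14,016 / 18,711 = 74.91%.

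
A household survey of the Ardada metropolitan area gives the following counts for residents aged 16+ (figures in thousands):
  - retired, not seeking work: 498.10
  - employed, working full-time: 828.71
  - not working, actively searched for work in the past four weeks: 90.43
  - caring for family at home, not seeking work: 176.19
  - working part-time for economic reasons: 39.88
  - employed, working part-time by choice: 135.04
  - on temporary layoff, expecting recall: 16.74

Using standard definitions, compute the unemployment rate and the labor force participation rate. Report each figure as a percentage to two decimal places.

Employed = 828.71 + 39.88 + 135.04 = 1,003.63 thousand (anyone who worked, including part-time for economic reasons, counts as employed).
Unemployed = 90.43 + 16.74 = 107.17 thousand (jobless and actively searching, or on temporary layoff).
Labor force = 1,003.63 + 107.17 = 1,110.80 thousand.
Not in labor force = 498.10 + 176.19 = 674.29 thousand (those not working and not actively searching are outside the labor force).
Civilian working-age population = 1,110.80 + 674.29 = 1,785.09 thousand.
Unemployment rate = 107.17 / 1,110.80 = 9.65%.
Labor force participation rate = 1,110.80 / 1,785.09 = 62.23%.

Unemployment rate ≈ 9.65%; labor force participation rate ≈ 62.23%.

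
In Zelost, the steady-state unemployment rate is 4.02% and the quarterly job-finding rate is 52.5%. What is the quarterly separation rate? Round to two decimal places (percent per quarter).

From u* = s/(s+f): s = u·f/(1−u).
s = 0.0402 × 52.5 / (1 − 0.0402) = 2.1105 / 0.9598 ≈ 2.20% per quarter.

Separation rate ≈ 2.20% per quarter.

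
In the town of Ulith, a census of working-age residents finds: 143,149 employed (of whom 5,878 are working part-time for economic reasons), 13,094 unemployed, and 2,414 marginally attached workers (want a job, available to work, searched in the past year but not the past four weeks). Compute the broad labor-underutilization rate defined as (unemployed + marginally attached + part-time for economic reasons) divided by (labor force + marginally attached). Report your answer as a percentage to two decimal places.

Broad underutilization rate ≈ 13.48%.

Labor force = 143,149 + 13,094 = 156,243.
Numerator = 13,094 + 2,414 + 5,878 = 21,386.
Denominator = 156,243 + 2,414 = 158,657.
Broad rate = 21,386 / 158,657 = 13.48%.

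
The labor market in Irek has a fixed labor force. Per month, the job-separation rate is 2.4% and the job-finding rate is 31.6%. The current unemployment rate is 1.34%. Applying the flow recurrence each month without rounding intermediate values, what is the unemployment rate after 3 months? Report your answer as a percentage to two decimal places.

Unemployment rate after three months ≈ 5.41%.

With a fixed labor force, u_{t+1} = u_t + s·(1−u_t) − f·u_t = u_t·(1−s−f) + s.
Here 1−s−f = 0.660 and s = 0.024.
u_1 = 0.013400 × 0.660 + 0.024 = 0.032844.
u_2 = 0.032844 × 0.660 + 0.024 = 0.045677.
u_3 = 0.045677 × 0.660 + 0.024 = 0.054147.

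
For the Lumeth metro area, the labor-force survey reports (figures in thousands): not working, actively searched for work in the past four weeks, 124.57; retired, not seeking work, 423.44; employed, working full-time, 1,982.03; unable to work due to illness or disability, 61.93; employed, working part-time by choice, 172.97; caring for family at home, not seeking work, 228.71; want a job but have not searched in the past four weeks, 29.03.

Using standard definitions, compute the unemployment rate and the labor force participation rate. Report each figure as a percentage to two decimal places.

Unemployment rate ≈ 5.46%; labor force participation rate ≈ 75.42%.

Employed = 1,982.03 + 172.97 = 2,155.00 thousand.
Unemployed = 124.57 thousand.
Labor force = 2,155.00 + 124.57 = 2,279.57 thousand.
Not in labor force = 423.44 + 61.93 + 228.71 + 29.03 = 743.11 thousand (those not working and not actively searching are outside the labor force — including those who want a job but have given up searching).
Civilian working-age population = 2,279.57 + 743.11 = 3,022.68 thousand.
Unemployment rate = 124.57 / 2,279.57 = 5.46%.
Labor force participation rate = 2,279.57 / 3,022.68 = 75.42%.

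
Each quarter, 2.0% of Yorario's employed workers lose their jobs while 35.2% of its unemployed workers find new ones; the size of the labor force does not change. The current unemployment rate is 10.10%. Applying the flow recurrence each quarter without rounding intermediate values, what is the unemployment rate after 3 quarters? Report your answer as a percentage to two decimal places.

With a fixed labor force, u_{t+1} = u_t + s·(1−u_t) − f·u_t = u_t·(1−s−f) + s.
Here 1−s−f = 0.628 and s = 0.020.
u_1 = 0.101000 × 0.628 + 0.020 = 0.083428.
u_2 = 0.083428 × 0.628 + 0.020 = 0.072393.
u_3 = 0.072393 × 0.628 + 0.020 = 0.065463.

Unemployment rate after three quarters ≈ 6.55%.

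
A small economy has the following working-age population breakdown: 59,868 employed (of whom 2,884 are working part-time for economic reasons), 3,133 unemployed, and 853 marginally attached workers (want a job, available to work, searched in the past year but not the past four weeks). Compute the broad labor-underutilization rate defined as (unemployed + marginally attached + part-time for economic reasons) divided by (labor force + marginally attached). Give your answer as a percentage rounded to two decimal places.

Broad underutilization rate ≈ 10.76%.

Labor force = 59,868 + 3,133 = 63,001.
Numerator = 3,133 + 853 + 2,884 = 6,870.
Denominator = 63,001 + 853 = 63,854.
Broad rate = 6,870 / 63,854 = 10.76%.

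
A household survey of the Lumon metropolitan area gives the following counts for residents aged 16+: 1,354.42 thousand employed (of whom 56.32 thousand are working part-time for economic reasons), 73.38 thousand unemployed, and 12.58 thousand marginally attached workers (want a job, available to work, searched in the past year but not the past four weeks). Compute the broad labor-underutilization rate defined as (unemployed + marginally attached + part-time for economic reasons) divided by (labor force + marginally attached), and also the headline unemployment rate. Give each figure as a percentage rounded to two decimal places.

Broad underutilization rate ≈ 9.88%; headline unemployment rate ≈ 5.14%.

Labor force = 1,354.42 + 73.38 = 1,427.80 thousand.
Numerator = 73.38 + 12.58 + 56.32 = 142.28 thousand.
Denominator = 1,427.80 + 12.58 = 1,440.38 thousand.
Broad rate = 142.28 / 1,440.38 = 9.88%.
Headline unemployment rate = 73.38 / 1,427.80 = 5.14%.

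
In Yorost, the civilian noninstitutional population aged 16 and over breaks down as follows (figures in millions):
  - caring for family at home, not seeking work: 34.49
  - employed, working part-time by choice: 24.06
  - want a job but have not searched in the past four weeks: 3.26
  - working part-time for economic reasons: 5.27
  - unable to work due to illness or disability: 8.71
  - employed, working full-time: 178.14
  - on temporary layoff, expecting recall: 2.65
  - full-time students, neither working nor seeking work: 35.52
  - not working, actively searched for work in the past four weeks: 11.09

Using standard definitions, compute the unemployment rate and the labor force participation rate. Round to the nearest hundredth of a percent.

Employed = 24.06 + 5.27 + 178.14 = 207.47 million (anyone who worked, including part-time for economic reasons, counts as employed).
Unemployed = 2.65 + 11.09 = 13.74 million (jobless and actively searching, or on temporary layoff).
Labor force = 207.47 + 13.74 = 221.21 million.
Not in labor force = 34.49 + 3.26 + 8.71 + 35.52 = 81.98 million (those not working and not actively searching are outside the labor force — including those who want a job but have given up searching).
Civilian working-age population = 221.21 + 81.98 = 303.19 million.
Unemployment rate = 13.74 / 221.21 = 6.21%.
Labor force participation rate = 221.21 / 303.19 = 72.96%.

Unemployment rate ≈ 6.21%; labor force participation rate ≈ 72.96%.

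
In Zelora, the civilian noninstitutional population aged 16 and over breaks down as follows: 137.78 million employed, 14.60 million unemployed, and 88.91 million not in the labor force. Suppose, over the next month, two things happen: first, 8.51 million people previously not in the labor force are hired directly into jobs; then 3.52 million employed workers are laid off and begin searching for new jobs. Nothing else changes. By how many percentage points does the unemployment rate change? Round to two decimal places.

Initially, labor force = 137.78 + 14.60 = 152.38 million, so u = 14.60/152.38 = 9.58%.
After the first change, employed and labor force both rise by 8.51; unemployed unchanged → E = 146.29, U = 14.60, labor force = 160.89 million.
After the second change, employed falls and unemployed rises by 3.52; labor force unchanged → E = 142.77, U = 18.12, labor force = 160.89 million.
New unemployment rate = 18.12 / 160.89 = 11.26%.
Change = 11.26% − 9.58% = +1.68 percentage points.

The unemployment rate changes by +1.68 percentage points.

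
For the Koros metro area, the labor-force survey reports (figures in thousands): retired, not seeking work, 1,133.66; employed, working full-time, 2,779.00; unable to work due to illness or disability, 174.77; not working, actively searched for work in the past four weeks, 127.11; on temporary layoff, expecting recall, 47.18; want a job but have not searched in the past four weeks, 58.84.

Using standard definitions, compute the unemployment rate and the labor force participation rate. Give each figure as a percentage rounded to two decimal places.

Employed = 2,779.00 thousand.
Unemployed = 127.11 + 47.18 = 174.29 thousand (jobless and actively searching, or on temporary layoff).
Labor force = 2,779.00 + 174.29 = 2,953.29 thousand.
Not in labor force = 1,133.66 + 174.77 + 58.84 = 1,367.27 thousand (those not working and not actively searching are outside the labor force — including those who want a job but have given up searching).
Civilian working-age population = 2,953.29 + 1,367.27 = 4,320.56 thousand.
Unemployment rate = 174.29 / 2,953.29 = 5.90%.
Labor force participation rate = 2,953.29 / 4,320.56 = 68.35%.

Unemployment rate ≈ 5.90%; labor force participation rate ≈ 68.35%.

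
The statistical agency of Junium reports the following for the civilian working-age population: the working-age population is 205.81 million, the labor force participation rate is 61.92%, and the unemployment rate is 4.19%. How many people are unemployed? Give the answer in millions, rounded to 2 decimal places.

About 5.34 million are unemployed.

Labor force = 0.6192 × 205.81 = 127.44 million.
Unemployed = 0.0419 × 127.44 ≈ 5.34 million.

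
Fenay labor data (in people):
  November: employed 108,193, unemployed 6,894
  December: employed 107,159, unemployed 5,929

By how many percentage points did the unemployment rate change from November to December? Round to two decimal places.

The unemployment rate changed by −0.75 percentage points.

November: labor force = 108,193 + 6,894 = 115,087; u = 6,894/115,087 = 5.99%.
December: labor force = 107,159 + 5,929 = 113,088; u = 5,929/113,088 = 5.24%.
Change = 5.24% − 5.99% = −0.75 pp.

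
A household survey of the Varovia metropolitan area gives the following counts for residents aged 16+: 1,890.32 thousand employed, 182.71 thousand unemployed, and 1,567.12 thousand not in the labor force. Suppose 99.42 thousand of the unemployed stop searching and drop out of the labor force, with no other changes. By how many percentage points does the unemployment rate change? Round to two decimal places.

Initially, labor force = 1,890.32 + 182.71 = 2,073.03 thousand, so u = 182.71/2,073.03 = 8.81%.
After the change, unemployed and labor force both fall by 99.42 → E = 1,890.32, U = 83.29, labor force = 1,973.61 thousand.
New unemployment rate = 83.29 / 1,973.61 = 4.22%.
Change = 4.22% − 8.81% = −4.59 percentage points.

The unemployment rate changes by −4.59 percentage points.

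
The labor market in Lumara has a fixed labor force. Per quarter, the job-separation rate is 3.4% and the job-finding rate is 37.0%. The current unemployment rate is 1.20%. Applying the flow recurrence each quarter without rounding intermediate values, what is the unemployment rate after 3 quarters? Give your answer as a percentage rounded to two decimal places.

With a fixed labor force, u_{t+1} = u_t + s·(1−u_t) − f·u_t = u_t·(1−s−f) + s.
Here 1−s−f = 0.596 and s = 0.034.
u_1 = 0.012000 × 0.596 + 0.034 = 0.041152.
u_2 = 0.041152 × 0.596 + 0.034 = 0.058527.
u_3 = 0.058527 × 0.596 + 0.034 = 0.068882.

Unemployment rate after three quarters ≈ 6.89%.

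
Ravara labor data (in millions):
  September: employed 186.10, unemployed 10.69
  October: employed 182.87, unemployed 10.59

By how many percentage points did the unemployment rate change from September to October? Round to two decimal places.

September: labor force = 186.10 + 10.69 = 196.79; u = 10.69/196.79 = 5.43%.
October: labor force = 182.87 + 10.59 = 193.46; u = 10.59/193.46 = 5.47%.
Change = 5.47% − 5.43% = +0.04 pp.

The unemployment rate changed by +0.04 percentage points.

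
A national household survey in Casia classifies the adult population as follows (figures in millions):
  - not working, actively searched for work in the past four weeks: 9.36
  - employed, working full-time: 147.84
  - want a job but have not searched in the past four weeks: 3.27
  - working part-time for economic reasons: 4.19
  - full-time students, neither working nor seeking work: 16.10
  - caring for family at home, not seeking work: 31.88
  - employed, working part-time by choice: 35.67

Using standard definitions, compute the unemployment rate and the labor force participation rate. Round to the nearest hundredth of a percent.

Employed = 147.84 + 4.19 + 35.67 = 187.70 million (anyone who worked, including part-time for economic reasons, counts as employed).
Unemployed = 9.36 million.
Labor force = 187.70 + 9.36 = 197.06 million.
Not in labor force = 3.27 + 16.10 + 31.88 = 51.25 million (those not working and not actively searching are outside the labor force — including those who want a job but have given up searching).
Civilian working-age population = 197.06 + 51.25 = 248.31 million.
Unemployment rate = 9.36 / 197.06 = 4.75%.
Labor force participation rate = 197.06 / 248.31 = 79.36%.

Unemployment rate ≈ 4.75%; labor force participation rate ≈ 79.36%.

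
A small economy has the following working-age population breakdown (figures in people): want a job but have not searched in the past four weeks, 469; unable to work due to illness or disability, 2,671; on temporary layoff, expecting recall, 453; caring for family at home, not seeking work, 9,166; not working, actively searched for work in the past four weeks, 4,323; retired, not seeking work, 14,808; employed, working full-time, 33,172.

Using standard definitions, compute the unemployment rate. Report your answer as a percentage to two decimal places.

Unemployment rate ≈ 12.59%.

Employed = 33,172.
Unemployed = 453 + 4,323 = 4,776 (jobless and actively searching, or on temporary layoff).
Labor force = 33,172 + 4,776 = 37,948.
Unemployment rate = 4,776 / 37,948 = 12.59%.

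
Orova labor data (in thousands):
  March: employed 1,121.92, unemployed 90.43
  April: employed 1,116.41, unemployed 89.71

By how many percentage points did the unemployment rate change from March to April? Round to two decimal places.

The unemployment rate changed by −0.02 percentage points.

March: labor force = 1,121.92 + 90.43 = 1,212.35; u = 90.43/1,212.35 = 7.46%.
April: labor force = 1,116.41 + 89.71 = 1,206.12; u = 89.71/1,206.12 = 7.44%.
Change = 7.44% − 7.46% = −0.02 pp.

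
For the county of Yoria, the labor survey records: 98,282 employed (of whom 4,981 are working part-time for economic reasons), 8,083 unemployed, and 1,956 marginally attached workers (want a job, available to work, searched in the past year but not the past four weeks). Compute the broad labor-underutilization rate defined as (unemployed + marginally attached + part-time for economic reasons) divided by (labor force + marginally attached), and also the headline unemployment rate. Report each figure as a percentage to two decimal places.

Broad underutilization rate ≈ 13.87%; headline unemployment rate ≈ 7.60%.

Labor force = 98,282 + 8,083 = 106,365.
Numerator = 8,083 + 1,956 + 4,981 = 15,020.
Denominator = 106,365 + 1,956 = 108,321.
Broad rate = 15,020 / 108,321 = 13.87%.
Headline unemployment rate = 8,083 / 106,365 = 7.60%.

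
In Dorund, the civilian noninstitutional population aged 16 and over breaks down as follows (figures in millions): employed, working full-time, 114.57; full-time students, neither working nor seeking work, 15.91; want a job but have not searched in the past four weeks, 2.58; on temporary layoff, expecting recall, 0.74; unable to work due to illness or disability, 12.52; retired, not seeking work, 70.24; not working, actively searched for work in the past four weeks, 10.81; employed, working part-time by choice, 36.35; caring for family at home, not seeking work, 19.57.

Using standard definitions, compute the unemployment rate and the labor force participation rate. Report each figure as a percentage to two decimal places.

Employed = 114.57 + 36.35 = 150.92 million.
Unemployed = 0.74 + 10.81 = 11.55 million (jobless and actively searching, or on temporary layoff).
Labor force = 150.92 + 11.55 = 162.47 million.
Not in labor force = 15.91 + 2.58 + 12.52 + 70.24 + 19.57 = 120.82 million (those not working and not actively searching are outside the labor force — including those who want a job but have given up searching).
Civilian working-age population = 162.47 + 120.82 = 283.29 million.
Unemployment rate = 11.55 / 162.47 = 7.11%.
Labor force participation rate = 162.47 / 283.29 = 57.35%.

Unemployment rate ≈ 7.11%; labor force participation rate ≈ 57.35%.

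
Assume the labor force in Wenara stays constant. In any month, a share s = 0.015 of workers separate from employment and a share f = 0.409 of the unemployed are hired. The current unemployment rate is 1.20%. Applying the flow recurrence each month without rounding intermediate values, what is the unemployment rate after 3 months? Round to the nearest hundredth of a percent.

Unemployment rate after three months ≈ 3.09%.

With a fixed labor force, u_{t+1} = u_t + s·(1−u_t) − f·u_t = u_t·(1−s−f) + s.
Here 1−s−f = 0.576 and s = 0.015.
u_1 = 0.012000 × 0.576 + 0.015 = 0.021912.
u_2 = 0.021912 × 0.576 + 0.015 = 0.027621.
u_3 = 0.027621 × 0.576 + 0.015 = 0.030910.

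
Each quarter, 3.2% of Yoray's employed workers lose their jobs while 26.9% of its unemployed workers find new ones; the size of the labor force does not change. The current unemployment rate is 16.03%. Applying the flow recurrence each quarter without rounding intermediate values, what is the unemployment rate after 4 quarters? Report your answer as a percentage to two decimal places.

With a fixed labor force, u_{t+1} = u_t + s·(1−u_t) − f·u_t = u_t·(1−s−f) + s.
Here 1−s−f = 0.699 and s = 0.032.
u_1 = 0.160300 × 0.699 + 0.032 = 0.144050.
u_2 = 0.144050 × 0.699 + 0.032 = 0.132691.
u_3 = 0.132691 × 0.699 + 0.032 = 0.124751.
u_4 = 0.124751 × 0.699 + 0.032 = 0.119201.

Unemployment rate after four quarters ≈ 11.92%.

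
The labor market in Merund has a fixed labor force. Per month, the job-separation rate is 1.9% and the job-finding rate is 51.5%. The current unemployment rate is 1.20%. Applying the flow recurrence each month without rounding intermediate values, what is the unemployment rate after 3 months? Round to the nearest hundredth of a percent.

Unemployment rate after three months ≈ 3.32%.

With a fixed labor force, u_{t+1} = u_t + s·(1−u_t) − f·u_t = u_t·(1−s−f) + s.
Here 1−s−f = 0.466 and s = 0.019.
u_1 = 0.012000 × 0.466 + 0.019 = 0.024592.
u_2 = 0.024592 × 0.466 + 0.019 = 0.030460.
u_3 = 0.030460 × 0.466 + 0.019 = 0.033194.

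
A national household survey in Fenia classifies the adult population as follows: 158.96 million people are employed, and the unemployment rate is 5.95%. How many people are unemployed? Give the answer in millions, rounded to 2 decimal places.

Let U be the number unemployed. The labor force is E + U, and U/(E+U) = 0.0595.
So U = 0.0595 × 158.96 / (1 − 0.0595) = 9.4581 / 0.9405 ≈ 10.06 million.

About 10.06 million are unemployed.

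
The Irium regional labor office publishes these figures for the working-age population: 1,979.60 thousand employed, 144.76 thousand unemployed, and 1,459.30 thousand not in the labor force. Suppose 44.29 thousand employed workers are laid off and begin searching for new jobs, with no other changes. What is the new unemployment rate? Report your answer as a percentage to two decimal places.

New unemployment rate ≈ 8.90%.

Initially, labor force = 1,979.60 + 144.76 = 2,124.36 thousand, so u = 144.76/2,124.36 = 6.81%.
After the change, employed falls and unemployed rises by 44.29; labor force unchanged → E = 1,935.31, U = 189.05, labor force = 2,124.36 thousand.
New unemployment rate = 189.05 / 2,124.36 = 8.90%.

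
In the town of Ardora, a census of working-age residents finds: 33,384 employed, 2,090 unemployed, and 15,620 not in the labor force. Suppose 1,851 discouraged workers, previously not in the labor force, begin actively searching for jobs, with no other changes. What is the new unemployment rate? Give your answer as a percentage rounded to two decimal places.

Initially, labor force = 33,384 + 2,090 = 35,474, so u = 2,090/35,474 = 5.89%.
After the change, unemployed and labor force both rise by 1,851 → E = 33,384, U = 3,941, labor force = 37,325.
New unemployment rate = 3,941 / 37,325 = 10.56%.

New unemployment rate ≈ 10.56%.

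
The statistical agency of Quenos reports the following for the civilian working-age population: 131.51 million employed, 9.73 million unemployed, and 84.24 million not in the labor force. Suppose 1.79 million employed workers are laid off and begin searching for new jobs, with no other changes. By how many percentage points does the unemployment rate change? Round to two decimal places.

Initially, labor force = 131.51 + 9.73 = 141.24 million, so u = 9.73/141.24 = 6.89%.
After the change, employed falls and unemployed rises by 1.79; labor force unchanged → E = 129.72, U = 11.52, labor force = 141.24 million.
New unemployment rate = 11.52 / 141.24 = 8.16%.
Change = 8.16% − 6.89% = +1.27 percentage points.

The unemployment rate changes by +1.27 percentage points.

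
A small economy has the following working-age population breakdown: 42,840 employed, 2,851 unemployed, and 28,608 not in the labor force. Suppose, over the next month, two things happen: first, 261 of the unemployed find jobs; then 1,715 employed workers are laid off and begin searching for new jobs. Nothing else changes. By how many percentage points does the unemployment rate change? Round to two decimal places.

The unemployment rate changes by +3.18 percentage points.

Initially, labor force = 42,840 + 2,851 = 45,691, so u = 2,851/45,691 = 6.24%.
After the first change, unemployed falls and employed rises by 261; labor force unchanged → E = 43,101, U = 2,590, labor force = 45,691.
After the second change, employed falls and unemployed rises by 1,715; labor force unchanged → E = 41,386, U = 4,305, labor force = 45,691.
New unemployment rate = 4,305 / 45,691 = 9.42%.
Change = 9.42% − 6.24% = +3.18 percentage points.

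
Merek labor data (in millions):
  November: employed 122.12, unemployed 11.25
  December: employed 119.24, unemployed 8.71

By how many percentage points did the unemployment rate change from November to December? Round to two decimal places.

November: labor force = 122.12 + 11.25 = 133.37; u = 11.25/133.37 = 8.44%.
December: labor force = 119.24 + 8.71 = 127.95; u = 8.71/127.95 = 6.81%.
Change = 6.81% − 8.44% = −1.63 pp.

The unemployment rate changed by −1.63 percentage points.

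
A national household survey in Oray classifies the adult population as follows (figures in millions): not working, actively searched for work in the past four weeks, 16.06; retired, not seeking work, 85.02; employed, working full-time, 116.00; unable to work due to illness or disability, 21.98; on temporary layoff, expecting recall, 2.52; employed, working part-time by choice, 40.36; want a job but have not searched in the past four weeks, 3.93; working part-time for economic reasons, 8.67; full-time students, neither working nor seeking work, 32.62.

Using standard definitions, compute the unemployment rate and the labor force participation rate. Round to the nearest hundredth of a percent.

Employed = 116.00 + 40.36 + 8.67 = 165.03 million (anyone who worked, including part-time for economic reasons, counts as employed).
Unemployed = 16.06 + 2.52 = 18.58 million (jobless and actively searching, or on temporary layoff).
Labor force = 165.03 + 18.58 = 183.61 million.
Not in labor force = 85.02 + 21.98 + 3.93 + 32.62 = 143.55 million (those not working and not actively searching are outside the labor force — including those who want a job but have given up searching).
Civilian working-age population = 183.61 + 143.55 = 327.16 million.
Unemployment rate = 18.58 / 183.61 = 10.12%.
Labor force participation rate = 183.61 / 327.16 = 56.12%.

Unemployment rate ≈ 10.12%; labor force participation rate ≈ 56.12%.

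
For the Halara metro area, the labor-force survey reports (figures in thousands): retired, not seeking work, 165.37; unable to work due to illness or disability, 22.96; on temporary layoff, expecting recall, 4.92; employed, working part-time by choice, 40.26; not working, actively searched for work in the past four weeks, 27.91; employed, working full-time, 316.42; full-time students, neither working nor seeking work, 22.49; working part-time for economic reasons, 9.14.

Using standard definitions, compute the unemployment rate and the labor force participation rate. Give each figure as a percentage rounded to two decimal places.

Unemployment rate ≈ 8.24%; labor force participation rate ≈ 65.41%.

Employed = 40.26 + 316.42 + 9.14 = 365.82 thousand (anyone who worked, including part-time for economic reasons, counts as employed).
Unemployed = 4.92 + 27.91 = 32.83 thousand (jobless and actively searching, or on temporary layoff).
Labor force = 365.82 + 32.83 = 398.65 thousand.
Not in labor force = 165.37 + 22.96 + 22.49 = 210.82 thousand (those not working and not actively searching are outside the labor force).
Civilian working-age population = 398.65 + 210.82 = 609.47 thousand.
Unemployment rate = 32.83 / 398.65 = 8.24%.
Labor force participation rate = 398.65 / 609.47 = 65.41%.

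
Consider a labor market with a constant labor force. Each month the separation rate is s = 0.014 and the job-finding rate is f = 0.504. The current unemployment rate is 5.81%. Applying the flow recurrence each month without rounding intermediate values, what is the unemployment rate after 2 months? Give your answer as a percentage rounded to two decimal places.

With a fixed labor force, u_{t+1} = u_t + s·(1−u_t) − f·u_t = u_t·(1−s−f) + s.
Here 1−s−f = 0.482 and s = 0.014.
u_1 = 0.058100 × 0.482 + 0.014 = 0.042004.
u_2 = 0.042004 × 0.482 + 0.014 = 0.034246.

Unemployment rate after two months ≈ 3.42%.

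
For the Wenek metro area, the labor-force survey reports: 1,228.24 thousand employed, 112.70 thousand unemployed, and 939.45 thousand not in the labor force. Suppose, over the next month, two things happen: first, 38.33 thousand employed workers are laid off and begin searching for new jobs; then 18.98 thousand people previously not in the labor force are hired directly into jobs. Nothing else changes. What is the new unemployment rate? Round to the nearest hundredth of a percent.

Initially, labor force = 1,228.24 + 112.70 = 1,340.94 thousand, so u = 112.70/1,340.94 = 8.40%.
After the first change, employed falls and unemployed rises by 38.33; labor force unchanged → E = 1,189.91, U = 151.03, labor force = 1,340.94 thousand.
After the second change, employed and labor force both rise by 18.98; unemployed unchanged → E = 1,208.89, U = 151.03, labor force = 1,359.92 thousand.
New unemployment rate = 151.03 / 1,359.92 = 11.11%.

New unemployment rate ≈ 11.11%.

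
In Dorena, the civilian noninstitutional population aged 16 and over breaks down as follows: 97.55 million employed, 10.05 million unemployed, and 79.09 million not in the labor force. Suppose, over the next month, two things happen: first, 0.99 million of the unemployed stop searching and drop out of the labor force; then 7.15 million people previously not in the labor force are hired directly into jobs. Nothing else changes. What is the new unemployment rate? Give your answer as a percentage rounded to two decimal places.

Initially, labor force = 97.55 + 10.05 = 107.60 million, so u = 10.05/107.60 = 9.34%.
After the first change, unemployed and labor force both fall by 0.99 → E = 97.55, U = 9.06, labor force = 106.61 million.
After the second change, employed and labor force both rise by 7.15; unemployed unchanged → E = 104.70, U = 9.06, labor force = 113.76 million.
New unemployment rate = 9.06 / 113.76 = 7.96%.

New unemployment rate ≈ 7.96%.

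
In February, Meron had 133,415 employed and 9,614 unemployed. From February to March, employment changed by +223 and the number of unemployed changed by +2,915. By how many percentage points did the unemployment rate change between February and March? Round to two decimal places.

February: labor force = 133,415 + 9,614 = 143,029; u = 9,614/143,029 = 6.72%.
March: labor force = 133,638 + 12,529 = 146,167; u = 12,529/146,167 = 8.57%.
Change = 8.57% − 6.72% = +1.85 pp.

The unemployment rate changed by +1.85 percentage points.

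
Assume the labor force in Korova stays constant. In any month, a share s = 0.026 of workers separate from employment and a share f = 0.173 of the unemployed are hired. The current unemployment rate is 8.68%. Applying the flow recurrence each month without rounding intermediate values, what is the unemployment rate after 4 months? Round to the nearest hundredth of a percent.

Unemployment rate after four months ≈ 11.26%.

With a fixed labor force, u_{t+1} = u_t + s·(1−u_t) − f·u_t = u_t·(1−s−f) + s.
Here 1−s−f = 0.801 and s = 0.026.
u_1 = 0.086800 × 0.801 + 0.026 = 0.095527.
u_2 = 0.095527 × 0.801 + 0.026 = 0.102517.
u_3 = 0.102517 × 0.801 + 0.026 = 0.108116.
u_4 = 0.108116 × 0.801 + 0.026 = 0.112601.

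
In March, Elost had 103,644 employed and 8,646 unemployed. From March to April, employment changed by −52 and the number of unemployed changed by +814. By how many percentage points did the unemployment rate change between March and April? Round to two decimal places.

The unemployment rate changed by +0.67 percentage points.

March: labor force = 103,644 + 8,646 = 112,290; u = 8,646/112,290 = 7.70%.
April: labor force = 103,592 + 9,460 = 113,052; u = 9,460/113,052 = 8.37%.
Change = 8.37% − 7.70% = +0.67 pp.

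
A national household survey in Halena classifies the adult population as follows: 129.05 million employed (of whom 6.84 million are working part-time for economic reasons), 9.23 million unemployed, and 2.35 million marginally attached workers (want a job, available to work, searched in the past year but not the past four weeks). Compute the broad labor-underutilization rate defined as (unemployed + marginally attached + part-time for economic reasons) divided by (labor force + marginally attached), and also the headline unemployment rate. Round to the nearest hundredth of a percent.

Broad underutilization rate ≈ 13.10%; headline unemployment rate ≈ 6.67%.

Labor force = 129.05 + 9.23 = 138.28 million.
Numerator = 9.23 + 2.35 + 6.84 = 18.42 million.
Denominator = 138.28 + 2.35 = 140.63 million.
Broad rate = 18.42 / 140.63 = 13.10%.
Headline unemployment rate = 9.23 / 138.28 = 6.67%.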